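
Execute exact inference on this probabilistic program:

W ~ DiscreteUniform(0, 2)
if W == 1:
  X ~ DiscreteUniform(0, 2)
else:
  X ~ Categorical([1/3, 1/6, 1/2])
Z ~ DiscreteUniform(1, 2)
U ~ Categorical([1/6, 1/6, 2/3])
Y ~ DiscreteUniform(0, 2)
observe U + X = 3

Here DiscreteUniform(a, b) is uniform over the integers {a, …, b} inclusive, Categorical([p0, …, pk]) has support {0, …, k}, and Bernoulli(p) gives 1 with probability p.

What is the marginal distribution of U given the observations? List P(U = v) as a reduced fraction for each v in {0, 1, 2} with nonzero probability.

P(U=1) = 1/3, P(U=2) = 2/3

Enumerate traces; 36 have nonzero weight after conditioning:
  (W=0, X=1, Z=1, U=2, Y=0) weight 1/162
  (W=0, X=1, Z=1, U=2, Y=1) weight 1/162
  (W=0, X=1, Z=1, U=2, Y=2) weight 1/162
  (W=0, X=1, Z=2, U=2, Y=0) weight 1/162
  (W=0, X=1, Z=2, U=2, Y=1) weight 1/162
  (W=0, X=1, Z=2, U=2, Y=2) weight 1/162
  (W=0, X=2, Z=1, U=1, Y=0) weight 1/216
  (W=0, X=2, Z=1, U=1, Y=1) weight 1/216
  … 28 more
Group by U:
  weight(U=1) = 2/27
  weight(U=2) = 4/27
Total weight = 2/27 + 4/27 = 2/9
P(U=1 | obs) = 2/27 / 2/9 = 1/3
P(U=2 | obs) = 4/27 / 2/9 = 2/3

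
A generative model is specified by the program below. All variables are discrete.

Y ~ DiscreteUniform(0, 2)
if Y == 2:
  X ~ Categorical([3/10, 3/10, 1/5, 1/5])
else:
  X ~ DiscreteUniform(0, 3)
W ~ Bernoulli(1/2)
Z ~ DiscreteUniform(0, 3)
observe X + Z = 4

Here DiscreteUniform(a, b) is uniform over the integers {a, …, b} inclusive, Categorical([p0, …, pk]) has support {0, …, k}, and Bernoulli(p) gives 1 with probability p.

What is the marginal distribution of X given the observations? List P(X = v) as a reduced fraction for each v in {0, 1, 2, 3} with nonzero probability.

Enumerate traces; 18 have nonzero weight after conditioning:
  (Y=0, X=1, W=0, Z=3) weight 1/96
  (Y=0, X=1, W=1, Z=3) weight 1/96
  (Y=0, X=2, W=0, Z=2) weight 1/96
  (Y=0, X=2, W=1, Z=2) weight 1/96
  (Y=0, X=3, W=0, Z=1) weight 1/96
  (Y=0, X=3, W=1, Z=1) weight 1/96
  (Y=1, X=1, W=0, Z=3) weight 1/96
  (Y=1, X=1, W=1, Z=3) weight 1/96
  … 10 more
Group by X:
  weight(X=1) = 1/15
  weight(X=2) = 7/120
  weight(X=3) = 7/120
Total weight = 1/15 + 7/120 + 7/120 = 11/60
P(X=1 | obs) = 1/15 / 11/60 = 4/11
P(X=2 | obs) = 7/120 / 11/60 = 7/22
P(X=3 | obs) = 7/120 / 11/60 = 7/22

P(X=1) = 4/11, P(X=2) = 7/22, P(X=3) = 7/22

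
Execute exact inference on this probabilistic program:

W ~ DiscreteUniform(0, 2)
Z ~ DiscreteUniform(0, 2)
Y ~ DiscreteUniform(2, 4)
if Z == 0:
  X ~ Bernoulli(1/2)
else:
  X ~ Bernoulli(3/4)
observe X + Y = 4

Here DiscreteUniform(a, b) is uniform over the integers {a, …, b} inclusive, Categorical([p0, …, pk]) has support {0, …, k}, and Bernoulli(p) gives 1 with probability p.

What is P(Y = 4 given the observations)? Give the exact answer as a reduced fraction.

Enumerate traces; 18 have nonzero weight after conditioning:
  (W=0, Z=0, Y=3, X=1) weight 1/54
  (W=0, Z=0, Y=4, X=0) weight 1/54
  (W=0, Z=1, Y=3, X=1) weight 1/36
  (W=0, Z=1, Y=4, X=0) weight 1/108
  (W=0, Z=2, Y=3, X=1) weight 1/36
  (W=0, Z=2, Y=4, X=0) weight 1/108
  (W=1, Z=0, Y=3, X=1) weight 1/54
  (W=1, Z=0, Y=4, X=0) weight 1/54
  … 10 more
Group by Y:
  weight(Y=3) = 2/9
  weight(Y=4) = 1/9
Total weight = 2/9 + 1/9 = 1/3
P(Y=3 | obs) = 2/9 / 1/3 = 2/3
P(Y=4 | obs) = 1/9 / 1/3 = 1/3

P(Y = 4 | obs) = 1/3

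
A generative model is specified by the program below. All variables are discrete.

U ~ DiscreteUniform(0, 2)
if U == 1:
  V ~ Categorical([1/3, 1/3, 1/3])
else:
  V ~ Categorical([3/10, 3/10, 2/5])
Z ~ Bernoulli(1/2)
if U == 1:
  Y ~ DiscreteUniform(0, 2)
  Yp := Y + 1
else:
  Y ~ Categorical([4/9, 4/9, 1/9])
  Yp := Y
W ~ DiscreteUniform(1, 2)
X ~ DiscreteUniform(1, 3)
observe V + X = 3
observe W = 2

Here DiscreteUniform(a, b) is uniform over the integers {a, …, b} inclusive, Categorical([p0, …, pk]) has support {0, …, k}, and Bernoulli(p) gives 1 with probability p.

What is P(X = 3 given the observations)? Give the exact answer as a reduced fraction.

Enumerate traces; 54 have nonzero weight after conditioning:
  (U=0, V=0, Z=0, Y=0, W=2, X=3) weight 1/270
  (U=0, V=0, Z=0, Y=1, W=2, X=3) weight 1/270
  (U=0, V=0, Z=0, Y=2, W=2, X=3) weight 1/1080
  (U=0, V=0, Z=1, Y=0, W=2, X=3) weight 1/270
  (U=0, V=0, Z=1, Y=1, W=2, X=3) weight 1/270
  (U=0, V=0, Z=1, Y=2, W=2, X=3) weight 1/1080
  (U=0, V=1, Z=0, Y=0, W=2, X=2) weight 1/270
  (U=0, V=1, Z=0, Y=1, W=2, X=2) weight 1/270
  (U=0, V=2, Z=0, Y=0, W=2, X=1) weight 2/405
  … 45 more
Group by X:
  weight(X=1) = 17/270
  weight(X=2) = 7/135
  weight(X=3) = 7/135
Total weight = 17/270 + 7/135 + 7/135 = 1/6
P(X=1 | obs) = 17/270 / 1/6 = 17/45
P(X=2 | obs) = 7/135 / 1/6 = 14/45
P(X=3 | obs) = 7/135 / 1/6 = 14/45

P(X = 3 | obs) = 14/45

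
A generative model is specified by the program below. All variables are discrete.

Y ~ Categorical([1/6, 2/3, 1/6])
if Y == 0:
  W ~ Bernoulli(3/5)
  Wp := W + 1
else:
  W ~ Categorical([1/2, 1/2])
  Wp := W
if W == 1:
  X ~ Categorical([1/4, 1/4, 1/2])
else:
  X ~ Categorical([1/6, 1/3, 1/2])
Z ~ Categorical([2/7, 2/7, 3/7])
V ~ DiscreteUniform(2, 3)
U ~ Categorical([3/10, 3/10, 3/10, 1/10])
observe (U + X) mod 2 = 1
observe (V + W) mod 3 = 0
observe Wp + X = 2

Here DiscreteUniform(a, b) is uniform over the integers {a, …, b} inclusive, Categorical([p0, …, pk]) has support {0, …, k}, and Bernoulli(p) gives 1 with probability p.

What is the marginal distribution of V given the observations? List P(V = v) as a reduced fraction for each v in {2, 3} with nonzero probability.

P(V=2) = 3/7, P(V=3) = 4/7

Enumerate traces; 36 have nonzero weight after conditioning:
  (Y=0, W=0, X=1, Z=0, V=3, U=0) weight 1/1050
  (Y=0, W=0, X=1, Z=0, V=3, U=2) weight 1/1050
  (Y=0, W=0, X=1, Z=1, V=3, U=0) weight 1/1050
  (Y=0, W=0, X=1, Z=1, V=3, U=2) weight 1/1050
  (Y=0, W=0, X=1, Z=2, V=3, U=0) weight 1/700
  (Y=0, W=0, X=1, Z=2, V=3, U=2) weight 1/700
  (Y=0, W=1, X=0, Z=0, V=2, U=1) weight 3/2800
  (Y=0, W=1, X=0, Z=0, V=2, U=3) weight 1/2800
  … 28 more
Group by V:
  weight(V=2) = 29/800
  weight(V=3) = 29/600
Total weight = 29/800 + 29/600 = 203/2400
P(V=2 | obs) = 29/800 / 203/2400 = 3/7
P(V=3 | obs) = 29/600 / 203/2400 = 4/7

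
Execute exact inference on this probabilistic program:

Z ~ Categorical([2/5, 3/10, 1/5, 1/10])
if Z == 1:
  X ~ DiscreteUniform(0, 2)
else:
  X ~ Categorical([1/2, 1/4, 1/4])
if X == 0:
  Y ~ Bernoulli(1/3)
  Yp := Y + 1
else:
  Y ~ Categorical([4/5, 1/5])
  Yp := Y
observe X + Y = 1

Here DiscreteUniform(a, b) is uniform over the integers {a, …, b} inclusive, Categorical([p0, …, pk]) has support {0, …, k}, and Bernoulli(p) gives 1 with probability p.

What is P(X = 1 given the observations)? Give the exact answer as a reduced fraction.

Enumerate traces; 8 have nonzero weight after conditioning:
  (Z=0, X=0, Y=1) weight 1/15
  (Z=0, X=1, Y=0) weight 2/25
  (Z=1, X=0, Y=1) weight 1/30
  (Z=1, X=1, Y=0) weight 2/25
  (Z=2, X=0, Y=1) weight 1/30
  (Z=2, X=1, Y=0) weight 1/25
  (Z=3, X=0, Y=1) weight 1/60
  (Z=3, X=1, Y=0) weight 1/50
Group by X:
  weight(X=0) = 3/20
  weight(X=1) = 11/50
Total weight = 3/20 + 11/50 = 37/100
P(X=0 | obs) = 3/20 / 37/100 = 15/37
P(X=1 | obs) = 11/50 / 37/100 = 22/37

P(X = 1 | obs) = 22/37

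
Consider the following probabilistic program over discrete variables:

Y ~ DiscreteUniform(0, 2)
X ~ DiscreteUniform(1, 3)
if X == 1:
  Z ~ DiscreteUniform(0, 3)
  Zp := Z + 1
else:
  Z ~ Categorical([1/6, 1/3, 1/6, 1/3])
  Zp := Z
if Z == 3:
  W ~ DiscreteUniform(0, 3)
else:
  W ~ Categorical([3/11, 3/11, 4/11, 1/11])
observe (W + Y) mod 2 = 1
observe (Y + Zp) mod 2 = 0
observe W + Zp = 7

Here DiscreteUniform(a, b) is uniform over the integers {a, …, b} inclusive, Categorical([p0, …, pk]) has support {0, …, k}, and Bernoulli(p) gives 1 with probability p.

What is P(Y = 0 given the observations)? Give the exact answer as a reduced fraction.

P(Y = 0 | obs) = 1/2

Enumerate traces; 2 have nonzero weight after conditioning:
  (Y=0, X=1, Z=3, W=3) weight 1/144
  (Y=2, X=1, Z=3, W=3) weight 1/144
Group by Y:
  weight(Y=0) = 1/144
  weight(Y=2) = 1/144
Total weight = 1/144 + 1/144 = 1/72
P(Y=0 | obs) = 1/144 / 1/72 = 1/2
P(Y=2 | obs) = 1/144 / 1/72 = 1/2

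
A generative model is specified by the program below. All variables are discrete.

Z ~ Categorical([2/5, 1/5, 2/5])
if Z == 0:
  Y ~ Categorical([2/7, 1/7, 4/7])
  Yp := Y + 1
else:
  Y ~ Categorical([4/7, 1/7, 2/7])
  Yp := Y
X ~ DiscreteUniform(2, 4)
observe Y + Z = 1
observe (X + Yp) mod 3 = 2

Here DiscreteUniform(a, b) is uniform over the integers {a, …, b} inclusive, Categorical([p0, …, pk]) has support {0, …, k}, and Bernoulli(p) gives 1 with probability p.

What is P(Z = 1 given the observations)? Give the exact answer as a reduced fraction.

Enumerate traces; 2 have nonzero weight after conditioning:
  (Z=0, Y=1, X=3) weight 2/105
  (Z=1, Y=0, X=2) weight 4/105
Group by Z:
  weight(Z=0) = 2/105
  weight(Z=1) = 4/105
Total weight = 2/105 + 4/105 = 2/35
P(Z=0 | obs) = 2/105 / 2/35 = 1/3
P(Z=1 | obs) = 4/105 / 2/35 = 2/3

P(Z = 1 | obs) = 2/3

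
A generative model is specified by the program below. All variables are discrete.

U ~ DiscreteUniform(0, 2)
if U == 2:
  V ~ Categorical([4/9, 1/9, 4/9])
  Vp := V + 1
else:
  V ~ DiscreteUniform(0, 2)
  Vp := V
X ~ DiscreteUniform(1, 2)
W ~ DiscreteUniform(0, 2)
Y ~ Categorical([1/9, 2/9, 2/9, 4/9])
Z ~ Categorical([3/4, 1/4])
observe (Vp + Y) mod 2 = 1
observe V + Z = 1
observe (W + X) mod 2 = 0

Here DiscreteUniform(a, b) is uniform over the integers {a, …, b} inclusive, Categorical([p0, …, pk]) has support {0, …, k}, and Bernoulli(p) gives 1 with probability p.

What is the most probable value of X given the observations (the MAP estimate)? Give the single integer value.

Enumerate traces; 36 have nonzero weight after conditioning:
  (U=0, V=0, X=1, W=1, Y=1, Z=1) weight 1/972
  (U=0, V=0, X=1, W=1, Y=3, Z=1) weight 1/486
  (U=0, V=0, X=2, W=0, Y=1, Z=1) weight 1/972
  (U=0, V=0, X=2, W=0, Y=3, Z=1) weight 1/486
  (U=0, V=0, X=2, W=2, Y=1, Z=1) weight 1/972
  (U=0, V=0, X=2, W=2, Y=3, Z=1) weight 1/486
  (U=0, V=1, X=1, W=1, Y=0, Z=0) weight 1/648
  (U=0, V=1, X=1, W=1, Y=2, Z=0) weight 1/324
  … 28 more
Group by X:
  weight(X=1) = 5/243
  weight(X=2) = 10/243
Total weight = 5/243 + 10/243 = 5/81
P(X=1 | obs) = 5/243 / 5/81 = 1/3
P(X=2 | obs) = 10/243 / 5/81 = 2/3
argmax = 2

argmax_v P(X = v | obs) = 2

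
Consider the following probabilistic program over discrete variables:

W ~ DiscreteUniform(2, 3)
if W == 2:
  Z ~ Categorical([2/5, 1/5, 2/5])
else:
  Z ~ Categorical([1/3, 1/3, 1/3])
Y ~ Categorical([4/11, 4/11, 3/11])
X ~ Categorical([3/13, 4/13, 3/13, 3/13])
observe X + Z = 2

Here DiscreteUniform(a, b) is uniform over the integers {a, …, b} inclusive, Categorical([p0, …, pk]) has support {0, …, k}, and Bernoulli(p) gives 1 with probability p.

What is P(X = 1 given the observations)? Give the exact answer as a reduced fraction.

Enumerate traces; 18 have nonzero weight after conditioning:
  (W=2, Z=0, Y=0, X=2) weight 12/715
  (W=2, Z=0, Y=1, X=2) weight 12/715
  (W=2, Z=0, Y=2, X=2) weight 9/715
  (W=2, Z=1, Y=0, X=1) weight 8/715
  (W=2, Z=1, Y=1, X=1) weight 8/715
  (W=2, Z=1, Y=2, X=1) weight 6/715
  (W=2, Z=2, Y=0, X=0) weight 12/715
  (W=2, Z=2, Y=1, X=0) weight 12/715
  … 10 more
Group by X:
  weight(X=0) = 11/130
  weight(X=1) = 16/195
  weight(X=2) = 11/130
Total weight = 11/130 + 16/195 + 11/130 = 49/195
P(X=0 | obs) = 11/130 / 49/195 = 33/98
P(X=1 | obs) = 16/195 / 49/195 = 16/49
P(X=2 | obs) = 11/130 / 49/195 = 33/98

P(X = 1 | obs) = 16/49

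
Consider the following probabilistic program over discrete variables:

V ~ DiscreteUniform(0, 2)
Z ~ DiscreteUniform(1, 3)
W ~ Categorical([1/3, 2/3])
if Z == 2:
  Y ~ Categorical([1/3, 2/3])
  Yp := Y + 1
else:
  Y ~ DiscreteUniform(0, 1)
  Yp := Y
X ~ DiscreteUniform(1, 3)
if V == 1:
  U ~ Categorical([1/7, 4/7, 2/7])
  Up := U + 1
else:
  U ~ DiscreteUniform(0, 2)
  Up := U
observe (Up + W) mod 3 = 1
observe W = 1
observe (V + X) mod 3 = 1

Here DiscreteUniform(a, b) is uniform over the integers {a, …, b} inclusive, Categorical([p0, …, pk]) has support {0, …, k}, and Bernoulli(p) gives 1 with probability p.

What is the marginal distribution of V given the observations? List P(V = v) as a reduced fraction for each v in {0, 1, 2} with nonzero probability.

Enumerate traces; 18 have nonzero weight after conditioning:
  (V=0, Z=1, W=1, Y=0, X=1, U=0) weight 1/243
  (V=0, Z=1, W=1, Y=1, X=1, U=0) weight 1/243
  (V=0, Z=2, W=1, Y=0, X=1, U=0) weight 2/729
  (V=0, Z=2, W=1, Y=1, X=1, U=0) weight 4/729
  (V=0, Z=3, W=1, Y=0, X=1, U=0) weight 1/243
  (V=0, Z=3, W=1, Y=1, X=1, U=0) weight 1/243
  (V=1, Z=1, W=1, Y=0, X=3, U=2) weight 2/567
  (V=1, Z=1, W=1, Y=1, X=3, U=2) weight 2/567
  (V=2, Z=1, W=1, Y=0, X=2, U=0) weight 1/243
  … 9 more
Group by V:
  weight(V=0) = 2/81
  weight(V=1) = 4/189
  weight(V=2) = 2/81
Total weight = 2/81 + 4/189 + 2/81 = 40/567
P(V=0 | obs) = 2/81 / 40/567 = 7/20
P(V=1 | obs) = 4/189 / 40/567 = 3/10
P(V=2 | obs) = 2/81 / 40/567 = 7/20

P(V=0) = 7/20, P(V=1) = 3/10, P(V=2) = 7/20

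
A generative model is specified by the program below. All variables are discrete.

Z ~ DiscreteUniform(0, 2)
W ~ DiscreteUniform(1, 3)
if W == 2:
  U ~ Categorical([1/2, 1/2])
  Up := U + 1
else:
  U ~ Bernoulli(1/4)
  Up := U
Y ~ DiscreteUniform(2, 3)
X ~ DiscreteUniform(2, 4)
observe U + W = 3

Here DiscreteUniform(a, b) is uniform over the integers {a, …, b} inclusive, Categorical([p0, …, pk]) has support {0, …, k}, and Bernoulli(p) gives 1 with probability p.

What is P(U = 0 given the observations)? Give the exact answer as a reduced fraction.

P(U = 0 | obs) = 3/5

Enumerate traces; 36 have nonzero weight after conditioning:
  (Z=0, W=2, U=1, Y=2, X=2) weight 1/108
  (Z=0, W=2, U=1, Y=2, X=3) weight 1/108
  (Z=0, W=2, U=1, Y=2, X=4) weight 1/108
  (Z=0, W=2, U=1, Y=3, X=2) weight 1/108
  (Z=0, W=2, U=1, Y=3, X=3) weight 1/108
  (Z=0, W=2, U=1, Y=3, X=4) weight 1/108
  (Z=0, W=3, U=0, Y=2, X=2) weight 1/72
  (Z=0, W=3, U=0, Y=2, X=3) weight 1/72
  … 28 more
Group by U:
  weight(U=0) = 1/4
  weight(U=1) = 1/6
Total weight = 1/4 + 1/6 = 5/12
P(U=0 | obs) = 1/4 / 5/12 = 3/5
P(U=1 | obs) = 1/6 / 5/12 = 2/5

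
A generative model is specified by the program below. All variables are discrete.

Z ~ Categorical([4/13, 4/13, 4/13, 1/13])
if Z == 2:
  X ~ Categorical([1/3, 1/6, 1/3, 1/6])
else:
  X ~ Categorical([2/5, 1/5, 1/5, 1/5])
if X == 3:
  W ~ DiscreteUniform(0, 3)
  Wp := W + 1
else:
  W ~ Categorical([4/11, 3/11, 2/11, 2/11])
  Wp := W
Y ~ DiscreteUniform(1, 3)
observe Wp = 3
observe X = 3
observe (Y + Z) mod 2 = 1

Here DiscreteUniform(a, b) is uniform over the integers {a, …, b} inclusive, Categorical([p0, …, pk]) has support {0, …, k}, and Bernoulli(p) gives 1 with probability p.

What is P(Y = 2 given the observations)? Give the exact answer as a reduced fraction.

P(Y = 2 | obs) = 15/59

Enumerate traces; 6 have nonzero weight after conditioning:
  (Z=0, X=3, W=2, Y=1) weight 1/195
  (Z=0, X=3, W=2, Y=3) weight 1/195
  (Z=1, X=3, W=2, Y=2) weight 1/195
  (Z=2, X=3, W=2, Y=1) weight 1/234
  (Z=2, X=3, W=2, Y=3) weight 1/234
  (Z=3, X=3, W=2, Y=2) weight 1/780
Group by Y:
  weight(Y=1) = 11/1170
  weight(Y=2) = 1/156
  weight(Y=3) = 11/1170
Total weight = 11/1170 + 1/156 + 11/1170 = 59/2340
P(Y=1 | obs) = 11/1170 / 59/2340 = 22/59
P(Y=2 | obs) = 1/156 / 59/2340 = 15/59
P(Y=3 | obs) = 11/1170 / 59/2340 = 22/59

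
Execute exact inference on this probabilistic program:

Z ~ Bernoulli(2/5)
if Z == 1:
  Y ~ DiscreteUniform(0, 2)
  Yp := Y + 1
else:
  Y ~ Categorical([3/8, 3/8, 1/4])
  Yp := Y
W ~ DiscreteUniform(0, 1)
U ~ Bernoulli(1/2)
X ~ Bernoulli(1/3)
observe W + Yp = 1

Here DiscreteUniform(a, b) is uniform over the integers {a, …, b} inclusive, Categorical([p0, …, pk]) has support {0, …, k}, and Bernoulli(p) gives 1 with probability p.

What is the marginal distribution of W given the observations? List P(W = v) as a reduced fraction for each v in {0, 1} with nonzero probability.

P(W=0) = 43/70, P(W=1) = 27/70

Enumerate traces; 12 have nonzero weight after conditioning:
  (Z=0, Y=0, W=1, U=0, X=0) weight 3/80
  (Z=0, Y=0, W=1, U=0, X=1) weight 3/160
  (Z=0, Y=0, W=1, U=1, X=0) weight 3/80
  (Z=0, Y=0, W=1, U=1, X=1) weight 3/160
  (Z=0, Y=1, W=0, U=0, X=0) weight 3/80
  (Z=0, Y=1, W=0, U=0, X=1) weight 3/160
  (Z=0, Y=1, W=0, U=1, X=0) weight 3/80
  (Z=0, Y=1, W=0, U=1, X=1) weight 3/160
  … 4 more
Group by W:
  weight(W=0) = 43/240
  weight(W=1) = 9/80
Total weight = 43/240 + 9/80 = 7/24
P(W=0 | obs) = 43/240 / 7/24 = 43/70
P(W=1 | obs) = 9/80 / 7/24 = 27/70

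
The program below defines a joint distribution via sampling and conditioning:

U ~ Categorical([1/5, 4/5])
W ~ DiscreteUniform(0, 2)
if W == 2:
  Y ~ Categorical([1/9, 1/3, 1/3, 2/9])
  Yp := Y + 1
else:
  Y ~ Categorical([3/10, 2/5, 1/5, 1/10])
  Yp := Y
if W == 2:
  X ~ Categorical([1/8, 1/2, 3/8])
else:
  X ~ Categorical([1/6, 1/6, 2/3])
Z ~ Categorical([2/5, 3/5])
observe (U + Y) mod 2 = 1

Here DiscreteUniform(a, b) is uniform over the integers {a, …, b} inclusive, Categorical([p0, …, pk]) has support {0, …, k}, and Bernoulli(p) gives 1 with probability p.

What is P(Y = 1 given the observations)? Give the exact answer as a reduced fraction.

P(Y = 1 | obs) = 17/110

Enumerate traces; 72 have nonzero weight after conditioning:
  (U=0, W=0, Y=1, X=0, Z=0) weight 2/1125
  (U=0, W=0, Y=1, X=0, Z=1) weight 1/375
  (U=0, W=0, Y=1, X=1, Z=0) weight 2/1125
  (U=0, W=0, Y=1, X=1, Z=1) weight 1/375
  (U=0, W=0, Y=1, X=2, Z=0) weight 8/1125
  (U=0, W=0, Y=1, X=2, Z=1) weight 4/375
  (U=0, W=0, Y=3, X=0, Z=0) weight 1/2250
  (U=0, W=0, Y=3, X=0, Z=1) weight 1/1500
  (U=1, W=0, Y=0, X=0, Z=0) weight 2/375
  (U=1, W=0, Y=2, X=0, Z=0) weight 4/1125
  … 62 more
Group by Y:
  weight(Y=0) = 128/675
  weight(Y=1) = 17/225
  weight(Y=2) = 44/225
  weight(Y=3) = 19/675
Total weight = 128/675 + 17/225 + 44/225 + 19/675 = 22/45
P(Y=0 | obs) = 128/675 / 22/45 = 64/165
P(Y=1 | obs) = 17/225 / 22/45 = 17/110
P(Y=2 | obs) = 44/225 / 22/45 = 2/5
P(Y=3 | obs) = 19/675 / 22/45 = 19/330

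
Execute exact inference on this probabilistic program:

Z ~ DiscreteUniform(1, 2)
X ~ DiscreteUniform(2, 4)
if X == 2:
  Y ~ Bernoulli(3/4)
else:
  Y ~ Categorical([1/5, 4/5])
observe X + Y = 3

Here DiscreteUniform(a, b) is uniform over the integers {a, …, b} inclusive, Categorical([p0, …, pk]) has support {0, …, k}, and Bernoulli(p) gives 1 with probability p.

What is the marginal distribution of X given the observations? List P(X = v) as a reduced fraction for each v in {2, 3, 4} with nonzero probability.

Enumerate traces; 4 have nonzero weight after conditioning:
  (Z=1, X=2, Y=1) weight 1/8
  (Z=1, X=3, Y=0) weight 1/30
  (Z=2, X=2, Y=1) weight 1/8
  (Z=2, X=3, Y=0) weight 1/30
Group by X:
  weight(X=2) = 1/4
  weight(X=3) = 1/15
Total weight = 1/4 + 1/15 = 19/60
P(X=2 | obs) = 1/4 / 19/60 = 15/19
P(X=3 | obs) = 1/15 / 19/60 = 4/19

P(X=2) = 15/19, P(X=3) = 4/19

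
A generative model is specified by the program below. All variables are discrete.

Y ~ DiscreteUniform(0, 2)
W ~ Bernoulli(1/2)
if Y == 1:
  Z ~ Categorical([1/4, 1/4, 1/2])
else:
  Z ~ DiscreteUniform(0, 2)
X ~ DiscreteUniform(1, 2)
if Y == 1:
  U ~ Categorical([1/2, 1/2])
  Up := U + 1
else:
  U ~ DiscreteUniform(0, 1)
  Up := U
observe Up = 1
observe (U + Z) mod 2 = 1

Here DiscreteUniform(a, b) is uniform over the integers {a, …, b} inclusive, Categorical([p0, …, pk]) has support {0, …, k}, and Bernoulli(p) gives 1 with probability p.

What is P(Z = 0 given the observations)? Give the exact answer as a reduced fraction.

Enumerate traces; 20 have nonzero weight after conditioning:
  (Y=0, W=0, Z=0, X=1, U=1) weight 1/72
  (Y=0, W=0, Z=0, X=2, U=1) weight 1/72
  (Y=0, W=0, Z=2, X=1, U=1) weight 1/72
  (Y=0, W=0, Z=2, X=2, U=1) weight 1/72
  (Y=0, W=1, Z=0, X=1, U=1) weight 1/72
  (Y=0, W=1, Z=0, X=2, U=1) weight 1/72
  (Y=0, W=1, Z=2, X=1, U=1) weight 1/72
  (Y=0, W=1, Z=2, X=2, U=1) weight 1/72
  (Y=1, W=0, Z=1, X=1, U=0) weight 1/96
  … 11 more
Group by Z:
  weight(Z=0) = 1/9
  weight(Z=1) = 1/24
  weight(Z=2) = 1/9
Total weight = 1/9 + 1/24 + 1/9 = 19/72
P(Z=0 | obs) = 1/9 / 19/72 = 8/19
P(Z=1 | obs) = 1/24 / 19/72 = 3/19
P(Z=2 | obs) = 1/9 / 19/72 = 8/19

P(Z = 0 | obs) = 8/19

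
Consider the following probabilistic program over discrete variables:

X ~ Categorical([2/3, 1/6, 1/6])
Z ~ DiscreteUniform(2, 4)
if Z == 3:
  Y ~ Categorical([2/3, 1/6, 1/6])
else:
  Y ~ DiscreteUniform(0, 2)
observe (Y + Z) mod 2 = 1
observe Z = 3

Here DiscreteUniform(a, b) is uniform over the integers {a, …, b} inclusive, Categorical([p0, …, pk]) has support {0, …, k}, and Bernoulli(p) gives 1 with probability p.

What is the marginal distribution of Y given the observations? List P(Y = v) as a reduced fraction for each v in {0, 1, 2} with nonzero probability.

Enumerate traces; 6 have nonzero weight after conditioning:
  (X=0, Z=3, Y=0) weight 4/27
  (X=0, Z=3, Y=2) weight 1/27
  (X=1, Z=3, Y=0) weight 1/27
  (X=1, Z=3, Y=2) weight 1/108
  (X=2, Z=3, Y=0) weight 1/27
  (X=2, Z=3, Y=2) weight 1/108
Group by Y:
  weight(Y=0) = 2/9
  weight(Y=2) = 1/18
Total weight = 2/9 + 1/18 = 5/18
P(Y=0 | obs) = 2/9 / 5/18 = 4/5
P(Y=2 | obs) = 1/18 / 5/18 = 1/5

P(Y=0) = 4/5, P(Y=2) = 1/5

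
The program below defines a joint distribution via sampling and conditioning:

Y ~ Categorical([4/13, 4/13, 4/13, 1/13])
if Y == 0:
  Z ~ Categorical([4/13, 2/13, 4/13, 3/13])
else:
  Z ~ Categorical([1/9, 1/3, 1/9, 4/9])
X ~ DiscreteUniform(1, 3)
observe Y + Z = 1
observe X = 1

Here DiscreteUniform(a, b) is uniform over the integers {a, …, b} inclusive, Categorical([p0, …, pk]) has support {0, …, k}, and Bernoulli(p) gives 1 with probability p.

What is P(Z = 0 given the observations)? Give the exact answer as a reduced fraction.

Enumerate traces; 2 have nonzero weight after conditioning:
  (Y=0, Z=1, X=1) weight 8/507
  (Y=1, Z=0, X=1) weight 4/351
Group by Z:
  weight(Z=0) = 4/351
  weight(Z=1) = 8/507
Total weight = 4/351 + 8/507 = 124/4563
P(Z=0 | obs) = 4/351 / 124/4563 = 13/31
P(Z=1 | obs) = 8/507 / 124/4563 = 18/31

P(Z = 0 | obs) = 13/31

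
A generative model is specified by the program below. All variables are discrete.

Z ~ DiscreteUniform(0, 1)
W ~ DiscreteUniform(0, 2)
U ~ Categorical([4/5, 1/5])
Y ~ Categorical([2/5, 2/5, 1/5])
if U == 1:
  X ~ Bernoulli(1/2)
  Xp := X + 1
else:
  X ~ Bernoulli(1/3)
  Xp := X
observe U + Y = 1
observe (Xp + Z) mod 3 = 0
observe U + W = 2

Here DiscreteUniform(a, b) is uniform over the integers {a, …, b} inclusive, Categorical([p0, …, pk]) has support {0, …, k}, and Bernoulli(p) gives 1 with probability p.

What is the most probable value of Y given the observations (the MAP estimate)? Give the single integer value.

Enumerate traces; 2 have nonzero weight after conditioning:
  (Z=0, W=2, U=0, Y=1, X=0) weight 8/225
  (Z=1, W=1, U=1, Y=0, X=1) weight 1/150
Group by Y:
  weight(Y=0) = 1/150
  weight(Y=1) = 8/225
Total weight = 1/150 + 8/225 = 19/450
P(Y=0 | obs) = 1/150 / 19/450 = 3/19
P(Y=1 | obs) = 8/225 / 19/450 = 16/19
argmax = 1

argmax_v P(Y = v | obs) = 1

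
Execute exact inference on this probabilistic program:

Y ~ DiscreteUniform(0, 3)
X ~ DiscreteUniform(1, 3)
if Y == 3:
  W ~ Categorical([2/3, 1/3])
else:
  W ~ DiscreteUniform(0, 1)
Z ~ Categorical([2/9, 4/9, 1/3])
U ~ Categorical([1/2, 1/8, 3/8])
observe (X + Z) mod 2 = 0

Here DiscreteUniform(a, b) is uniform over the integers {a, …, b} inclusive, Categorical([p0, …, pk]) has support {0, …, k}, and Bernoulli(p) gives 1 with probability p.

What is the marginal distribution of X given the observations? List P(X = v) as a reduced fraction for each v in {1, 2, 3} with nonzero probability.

Enumerate traces; 96 have nonzero weight after conditioning:
  (Y=0, X=1, W=0, Z=1, U=0) weight 1/108
  (Y=0, X=1, W=0, Z=1, U=1) weight 1/432
  (Y=0, X=1, W=0, Z=1, U=2) weight 1/144
  (Y=0, X=1, W=1, Z=1, U=0) weight 1/108
  (Y=0, X=1, W=1, Z=1, U=1) weight 1/432
  (Y=0, X=1, W=1, Z=1, U=2) weight 1/144
  (Y=0, X=2, W=0, Z=0, U=0) weight 1/216
  (Y=0, X=2, W=0, Z=0, U=1) weight 1/864
  (Y=0, X=3, W=0, Z=1, U=0) weight 1/108
  … 87 more
Group by X:
  weight(X=1) = 4/27
  weight(X=2) = 5/27
  weight(X=3) = 4/27
Total weight = 4/27 + 5/27 + 4/27 = 13/27
P(X=1 | obs) = 4/27 / 13/27 = 4/13
P(X=2 | obs) = 5/27 / 13/27 = 5/13
P(X=3 | obs) = 4/27 / 13/27 = 4/13

P(X=1) = 4/13, P(X=2) = 5/13, P(X=3) = 4/13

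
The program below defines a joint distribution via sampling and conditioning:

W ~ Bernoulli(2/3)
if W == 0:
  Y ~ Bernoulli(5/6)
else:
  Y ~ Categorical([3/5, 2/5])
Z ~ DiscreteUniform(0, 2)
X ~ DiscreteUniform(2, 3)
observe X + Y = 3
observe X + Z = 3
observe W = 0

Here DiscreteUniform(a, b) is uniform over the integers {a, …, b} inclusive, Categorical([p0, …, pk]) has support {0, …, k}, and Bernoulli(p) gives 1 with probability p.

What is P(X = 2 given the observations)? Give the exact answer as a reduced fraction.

Enumerate traces; 2 have nonzero weight after conditioning:
  (W=0, Y=0, Z=0, X=3) weight 1/108
  (W=0, Y=1, Z=1, X=2) weight 5/108
Group by X:
  weight(X=2) = 5/108
  weight(X=3) = 1/108
Total weight = 5/108 + 1/108 = 1/18
P(X=2 | obs) = 5/108 / 1/18 = 5/6
P(X=3 | obs) = 1/108 / 1/18 = 1/6

P(X = 2 | obs) = 5/6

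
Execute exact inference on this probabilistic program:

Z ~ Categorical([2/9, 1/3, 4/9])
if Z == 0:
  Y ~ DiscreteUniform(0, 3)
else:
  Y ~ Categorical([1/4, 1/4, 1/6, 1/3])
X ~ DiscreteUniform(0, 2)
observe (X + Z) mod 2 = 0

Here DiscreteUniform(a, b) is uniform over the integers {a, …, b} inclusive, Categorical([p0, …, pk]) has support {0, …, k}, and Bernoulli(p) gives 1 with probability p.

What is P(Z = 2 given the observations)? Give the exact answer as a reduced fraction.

P(Z = 2 | obs) = 8/15

Enumerate traces; 20 have nonzero weight after conditioning:
  (Z=0, Y=0, X=0) weight 1/54
  (Z=0, Y=0, X=2) weight 1/54
  (Z=0, Y=1, X=0) weight 1/54
  (Z=0, Y=1, X=2) weight 1/54
  (Z=0, Y=2, X=0) weight 1/54
  (Z=0, Y=2, X=2) weight 1/54
  (Z=0, Y=3, X=0) weight 1/54
  (Z=0, Y=3, X=2) weight 1/54
  (Z=1, Y=0, X=1) weight 1/36
  (Z=2, Y=0, X=0) weight 1/27
  … 10 more
Group by Z:
  weight(Z=0) = 4/27
  weight(Z=1) = 1/9
  weight(Z=2) = 8/27
Total weight = 4/27 + 1/9 + 8/27 = 5/9
P(Z=0 | obs) = 4/27 / 5/9 = 4/15
P(Z=1 | obs) = 1/9 / 5/9 = 1/5
P(Z=2 | obs) = 8/27 / 5/9 = 8/15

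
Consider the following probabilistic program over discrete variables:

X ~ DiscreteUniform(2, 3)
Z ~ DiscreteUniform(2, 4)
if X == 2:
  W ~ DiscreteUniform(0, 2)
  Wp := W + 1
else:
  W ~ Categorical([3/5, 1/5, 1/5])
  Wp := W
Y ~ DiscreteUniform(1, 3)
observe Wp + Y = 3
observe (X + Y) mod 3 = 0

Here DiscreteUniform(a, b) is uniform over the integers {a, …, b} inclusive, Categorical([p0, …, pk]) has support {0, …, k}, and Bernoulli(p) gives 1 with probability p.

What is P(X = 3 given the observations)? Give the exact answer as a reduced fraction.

P(X = 3 | obs) = 9/14

Enumerate traces; 6 have nonzero weight after conditioning:
  (X=2, Z=2, W=1, Y=1) weight 1/54
  (X=2, Z=3, W=1, Y=1) weight 1/54
  (X=2, Z=4, W=1, Y=1) weight 1/54
  (X=3, Z=2, W=0, Y=3) weight 1/30
  (X=3, Z=3, W=0, Y=3) weight 1/30
  (X=3, Z=4, W=0, Y=3) weight 1/30
Group by X:
  weight(X=2) = 1/18
  weight(X=3) = 1/10
Total weight = 1/18 + 1/10 = 7/45
P(X=2 | obs) = 1/18 / 7/45 = 5/14
P(X=3 | obs) = 1/10 / 7/45 = 9/14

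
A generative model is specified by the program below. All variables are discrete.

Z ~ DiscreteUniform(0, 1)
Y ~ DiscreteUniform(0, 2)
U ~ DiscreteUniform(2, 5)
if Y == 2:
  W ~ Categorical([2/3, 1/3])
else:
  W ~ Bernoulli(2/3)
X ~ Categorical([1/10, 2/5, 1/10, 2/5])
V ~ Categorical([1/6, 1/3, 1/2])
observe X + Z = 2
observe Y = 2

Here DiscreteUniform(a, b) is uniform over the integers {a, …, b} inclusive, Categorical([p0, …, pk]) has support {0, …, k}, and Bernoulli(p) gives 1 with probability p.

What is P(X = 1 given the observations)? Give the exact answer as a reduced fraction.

P(X = 1 | obs) = 4/5

Enumerate traces; 48 have nonzero weight after conditioning:
  (Z=0, Y=2, U=2, W=0, X=2, V=0) weight 1/2160
  (Z=0, Y=2, U=2, W=0, X=2, V=1) weight 1/1080
  (Z=0, Y=2, U=2, W=0, X=2, V=2) weight 1/720
  (Z=0, Y=2, U=2, W=1, X=2, V=0) weight 1/4320
  (Z=0, Y=2, U=2, W=1, X=2, V=1) weight 1/2160
  (Z=0, Y=2, U=2, W=1, X=2, V=2) weight 1/1440
  (Z=0, Y=2, U=3, W=0, X=2, V=0) weight 1/2160
  (Z=0, Y=2, U=3, W=0, X=2, V=1) weight 1/1080
  (Z=1, Y=2, U=2, W=0, X=1, V=0) weight 1/540
  … 39 more
Group by X:
  weight(X=1) = 1/15
  weight(X=2) = 1/60
Total weight = 1/15 + 1/60 = 1/12
P(X=1 | obs) = 1/15 / 1/12 = 4/5
P(X=2 | obs) = 1/60 / 1/12 = 1/5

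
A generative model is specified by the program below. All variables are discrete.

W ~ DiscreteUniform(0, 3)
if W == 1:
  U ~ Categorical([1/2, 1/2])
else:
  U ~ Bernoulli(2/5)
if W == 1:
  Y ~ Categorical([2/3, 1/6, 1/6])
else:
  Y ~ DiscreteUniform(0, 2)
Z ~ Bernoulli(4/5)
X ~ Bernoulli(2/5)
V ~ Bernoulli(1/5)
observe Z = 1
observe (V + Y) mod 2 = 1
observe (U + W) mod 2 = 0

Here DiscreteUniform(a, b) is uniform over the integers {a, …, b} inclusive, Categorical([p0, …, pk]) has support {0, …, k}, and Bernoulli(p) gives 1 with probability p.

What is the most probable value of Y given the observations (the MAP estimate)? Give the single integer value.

Enumerate traces; 24 have nonzero weight after conditioning:
  (W=0, U=0, Y=0, Z=1, X=0, V=1) weight 3/625
  (W=0, U=0, Y=0, Z=1, X=1, V=1) weight 2/625
  (W=0, U=0, Y=1, Z=1, X=0, V=0) weight 12/625
  (W=0, U=0, Y=1, Z=1, X=1, V=0) weight 8/625
  (W=0, U=0, Y=2, Z=1, X=0, V=1) weight 3/625
  (W=0, U=0, Y=2, Z=1, X=1, V=1) weight 2/625
  (W=1, U=1, Y=0, Z=1, X=0, V=1) weight 1/125
  (W=1, U=1, Y=0, Z=1, X=1, V=1) weight 2/375
  … 16 more
Group by Y:
  weight(Y=0) = 13/375
  weight(Y=1) = 37/375
  weight(Y=2) = 37/1500
Total weight = 13/375 + 37/375 + 37/1500 = 79/500
P(Y=0 | obs) = 13/375 / 79/500 = 52/237
P(Y=1 | obs) = 37/375 / 79/500 = 148/237
P(Y=2 | obs) = 37/1500 / 79/500 = 37/237
argmax = 1

argmax_v P(Y = v | obs) = 1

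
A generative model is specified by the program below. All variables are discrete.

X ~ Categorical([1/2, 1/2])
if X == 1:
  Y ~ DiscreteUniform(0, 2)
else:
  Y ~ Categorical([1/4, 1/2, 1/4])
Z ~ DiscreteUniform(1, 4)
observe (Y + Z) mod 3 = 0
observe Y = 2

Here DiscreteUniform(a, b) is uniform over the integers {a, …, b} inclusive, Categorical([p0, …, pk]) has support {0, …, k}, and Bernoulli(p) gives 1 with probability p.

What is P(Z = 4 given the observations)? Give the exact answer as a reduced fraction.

Enumerate traces; 4 have nonzero weight after conditioning:
  (X=0, Y=2, Z=1) weight 1/32
  (X=0, Y=2, Z=4) weight 1/32
  (X=1, Y=2, Z=1) weight 1/24
  (X=1, Y=2, Z=4) weight 1/24
Group by Z:
  weight(Z=1) = 7/96
  weight(Z=4) = 7/96
Total weight = 7/96 + 7/96 = 7/48
P(Z=1 | obs) = 7/96 / 7/48 = 1/2
P(Z=4 | obs) = 7/96 / 7/48 = 1/2

P(Z = 4 | obs) = 1/2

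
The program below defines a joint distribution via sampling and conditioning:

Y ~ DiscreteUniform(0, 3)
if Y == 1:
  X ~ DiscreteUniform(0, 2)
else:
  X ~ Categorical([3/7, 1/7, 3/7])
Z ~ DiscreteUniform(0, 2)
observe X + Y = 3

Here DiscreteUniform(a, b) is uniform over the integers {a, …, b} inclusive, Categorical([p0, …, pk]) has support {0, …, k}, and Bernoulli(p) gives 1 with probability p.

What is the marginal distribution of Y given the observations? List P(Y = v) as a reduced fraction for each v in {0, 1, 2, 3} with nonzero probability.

Enumerate traces; 9 have nonzero weight after conditioning:
  (Y=1, X=2, Z=0) weight 1/36
  (Y=1, X=2, Z=1) weight 1/36
  (Y=1, X=2, Z=2) weight 1/36
  (Y=2, X=1, Z=0) weight 1/84
  (Y=2, X=1, Z=1) weight 1/84
  (Y=2, X=1, Z=2) weight 1/84
  (Y=3, X=0, Z=0) weight 1/28
  (Y=3, X=0, Z=1) weight 1/28
  … 1 more
Group by Y:
  weight(Y=1) = 1/12
  weight(Y=2) = 1/28
  weight(Y=3) = 3/28
Total weight = 1/12 + 1/28 + 3/28 = 19/84
P(Y=1 | obs) = 1/12 / 19/84 = 7/19
P(Y=2 | obs) = 1/28 / 19/84 = 3/19
P(Y=3 | obs) = 3/28 / 19/84 = 9/19

P(Y=1) = 7/19, P(Y=2) = 3/19, P(Y=3) = 9/19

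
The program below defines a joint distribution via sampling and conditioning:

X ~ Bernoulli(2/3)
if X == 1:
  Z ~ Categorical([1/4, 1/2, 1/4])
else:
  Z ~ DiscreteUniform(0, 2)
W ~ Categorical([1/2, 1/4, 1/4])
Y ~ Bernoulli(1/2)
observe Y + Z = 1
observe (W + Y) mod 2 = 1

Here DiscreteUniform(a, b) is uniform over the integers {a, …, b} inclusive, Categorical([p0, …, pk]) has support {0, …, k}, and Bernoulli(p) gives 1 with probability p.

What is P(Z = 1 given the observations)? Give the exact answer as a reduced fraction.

Enumerate traces; 6 have nonzero weight after conditioning:
  (X=0, Z=0, W=0, Y=1) weight 1/36
  (X=0, Z=0, W=2, Y=1) weight 1/72
  (X=0, Z=1, W=1, Y=0) weight 1/72
  (X=1, Z=0, W=0, Y=1) weight 1/24
  (X=1, Z=0, W=2, Y=1) weight 1/48
  (X=1, Z=1, W=1, Y=0) weight 1/24
Group by Z:
  weight(Z=0) = 5/48
  weight(Z=1) = 1/18
Total weight = 5/48 + 1/18 = 23/144
P(Z=0 | obs) = 5/48 / 23/144 = 15/23
P(Z=1 | obs) = 1/18 / 23/144 = 8/23

P(Z = 1 | obs) = 8/23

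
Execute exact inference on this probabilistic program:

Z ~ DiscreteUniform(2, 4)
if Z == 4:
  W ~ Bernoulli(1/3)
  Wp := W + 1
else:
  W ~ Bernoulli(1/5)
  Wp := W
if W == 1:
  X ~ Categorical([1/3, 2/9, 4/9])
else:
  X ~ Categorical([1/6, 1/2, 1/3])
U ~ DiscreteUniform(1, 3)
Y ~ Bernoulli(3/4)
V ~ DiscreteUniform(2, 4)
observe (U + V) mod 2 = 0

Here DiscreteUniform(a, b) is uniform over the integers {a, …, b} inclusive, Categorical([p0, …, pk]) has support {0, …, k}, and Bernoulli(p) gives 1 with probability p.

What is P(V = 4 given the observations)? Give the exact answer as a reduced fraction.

P(V = 4 | obs) = 1/4

Enumerate traces; 144 have nonzero weight after conditioning:
  (Z=2, W=0, X=0, U=1, Y=0, V=3) weight 1/810
  (Z=2, W=0, X=0, U=1, Y=1, V=3) weight 1/270
  (Z=2, W=0, X=0, U=2, Y=0, V=2) weight 1/810
  (Z=2, W=0, X=0, U=2, Y=0, V=4) weight 1/810
  (Z=2, W=0, X=0, U=2, Y=1, V=2) weight 1/270
  (Z=2, W=0, X=0, U=2, Y=1, V=4) weight 1/270
  (Z=2, W=0, X=0, U=3, Y=0, V=3) weight 1/810
  (Z=2, W=0, X=0, U=3, Y=1, V=3) weight 1/270
  … 136 more
Group by V:
  weight(V=2) = 1/9
  weight(V=3) = 2/9
  weight(V=4) = 1/9
Total weight = 1/9 + 2/9 + 1/9 = 4/9
P(V=2 | obs) = 1/9 / 4/9 = 1/4
P(V=3 | obs) = 2/9 / 4/9 = 1/2
P(V=4 | obs) = 1/9 / 4/9 = 1/4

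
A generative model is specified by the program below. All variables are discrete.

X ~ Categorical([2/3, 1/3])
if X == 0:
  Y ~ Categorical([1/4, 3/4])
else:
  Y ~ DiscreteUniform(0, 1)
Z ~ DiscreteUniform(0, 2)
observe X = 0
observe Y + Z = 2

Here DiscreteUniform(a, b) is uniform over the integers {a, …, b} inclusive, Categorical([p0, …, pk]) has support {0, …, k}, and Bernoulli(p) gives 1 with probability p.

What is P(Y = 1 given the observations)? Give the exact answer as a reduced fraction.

P(Y = 1 | obs) = 3/4

Enumerate traces; 2 have nonzero weight after conditioning:
  (X=0, Y=0, Z=2) weight 1/18
  (X=0, Y=1, Z=1) weight 1/6
Group by Y:
  weight(Y=0) = 1/18
  weight(Y=1) = 1/6
Total weight = 1/18 + 1/6 = 2/9
P(Y=0 | obs) = 1/18 / 2/9 = 1/4
P(Y=1 | obs) = 1/6 / 2/9 = 3/4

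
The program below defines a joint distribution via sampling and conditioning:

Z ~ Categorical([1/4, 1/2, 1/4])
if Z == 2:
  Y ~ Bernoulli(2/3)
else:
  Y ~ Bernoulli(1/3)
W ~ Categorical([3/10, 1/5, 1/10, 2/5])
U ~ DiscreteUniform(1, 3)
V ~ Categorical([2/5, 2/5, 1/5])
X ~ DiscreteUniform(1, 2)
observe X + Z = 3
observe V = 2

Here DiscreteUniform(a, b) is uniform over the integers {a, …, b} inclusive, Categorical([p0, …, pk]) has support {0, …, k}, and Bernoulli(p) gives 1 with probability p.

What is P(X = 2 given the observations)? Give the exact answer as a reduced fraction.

Enumerate traces; 48 have nonzero weight after conditioning:
  (Z=1, Y=0, W=0, U=1, V=2, X=2) weight 1/300
  (Z=1, Y=0, W=0, U=2, V=2, X=2) weight 1/300
  (Z=1, Y=0, W=0, U=3, V=2, X=2) weight 1/300
  (Z=1, Y=0, W=1, U=1, V=2, X=2) weight 1/450
  (Z=1, Y=0, W=1, U=2, V=2, X=2) weight 1/450
  (Z=1, Y=0, W=1, U=3, V=2, X=2) weight 1/450
  (Z=1, Y=0, W=2, U=1, V=2, X=2) weight 1/900
  (Z=1, Y=0, W=2, U=2, V=2, X=2) weight 1/900
  (Z=2, Y=0, W=0, U=1, V=2, X=1) weight 1/1200
  … 39 more
Group by X:
  weight(X=1) = 1/40
  weight(X=2) = 1/20
Total weight = 1/40 + 1/20 = 3/40
P(X=1 | obs) = 1/40 / 3/40 = 1/3
P(X=2 | obs) = 1/20 / 3/40 = 2/3

P(X = 2 | obs) = 2/3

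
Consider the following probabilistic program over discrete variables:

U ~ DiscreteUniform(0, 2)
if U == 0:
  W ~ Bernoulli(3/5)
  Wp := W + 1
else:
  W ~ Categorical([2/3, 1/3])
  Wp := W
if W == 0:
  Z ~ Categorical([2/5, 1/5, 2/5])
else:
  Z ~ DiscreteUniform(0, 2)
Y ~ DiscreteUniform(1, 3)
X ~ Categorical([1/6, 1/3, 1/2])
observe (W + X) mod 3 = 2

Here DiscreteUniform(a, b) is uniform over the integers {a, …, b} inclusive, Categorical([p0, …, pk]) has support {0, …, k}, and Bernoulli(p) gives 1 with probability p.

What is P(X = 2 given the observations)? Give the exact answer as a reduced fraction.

Enumerate traces; 54 have nonzero weight after conditioning:
  (U=0, W=0, Z=0, Y=1, X=2) weight 2/225
  (U=0, W=0, Z=0, Y=2, X=2) weight 2/225
  (U=0, W=0, Z=0, Y=3, X=2) weight 2/225
  (U=0, W=0, Z=1, Y=1, X=2) weight 1/225
  (U=0, W=0, Z=1, Y=2, X=2) weight 1/225
  (U=0, W=0, Z=1, Y=3, X=2) weight 1/225
  (U=0, W=0, Z=2, Y=1, X=2) weight 2/225
  (U=0, W=0, Z=2, Y=2, X=2) weight 2/225
  (U=0, W=1, Z=0, Y=1, X=1) weight 1/135
  … 45 more
Group by X:
  weight(X=1) = 19/135
  weight(X=2) = 13/45
Total weight = 19/135 + 13/45 = 58/135
P(X=1 | obs) = 19/135 / 58/135 = 19/58
P(X=2 | obs) = 13/45 / 58/135 = 39/58

P(X = 2 | obs) = 39/58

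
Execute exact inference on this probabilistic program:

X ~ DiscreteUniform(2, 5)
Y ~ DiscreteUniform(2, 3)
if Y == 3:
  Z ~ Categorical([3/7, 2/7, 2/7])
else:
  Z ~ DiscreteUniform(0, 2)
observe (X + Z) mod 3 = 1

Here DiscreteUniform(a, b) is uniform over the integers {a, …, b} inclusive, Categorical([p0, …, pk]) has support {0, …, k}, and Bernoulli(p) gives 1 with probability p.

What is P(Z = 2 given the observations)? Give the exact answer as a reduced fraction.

P(Z = 2 | obs) = 26/55

Enumerate traces; 8 have nonzero weight after conditioning:
  (X=2, Y=2, Z=2) weight 1/24
  (X=2, Y=3, Z=2) weight 1/28
  (X=3, Y=2, Z=1) weight 1/24
  (X=3, Y=3, Z=1) weight 1/28
  (X=4, Y=2, Z=0) weight 1/24
  (X=4, Y=3, Z=0) weight 3/56
  (X=5, Y=2, Z=2) weight 1/24
  (X=5, Y=3, Z=2) weight 1/28
Group by Z:
  weight(Z=0) = 2/21
  weight(Z=1) = 13/168
  weight(Z=2) = 13/84
Total weight = 2/21 + 13/168 + 13/84 = 55/168
P(Z=0 | obs) = 2/21 / 55/168 = 16/55
P(Z=1 | obs) = 13/168 / 55/168 = 13/55
P(Z=2 | obs) = 13/84 / 55/168 = 26/55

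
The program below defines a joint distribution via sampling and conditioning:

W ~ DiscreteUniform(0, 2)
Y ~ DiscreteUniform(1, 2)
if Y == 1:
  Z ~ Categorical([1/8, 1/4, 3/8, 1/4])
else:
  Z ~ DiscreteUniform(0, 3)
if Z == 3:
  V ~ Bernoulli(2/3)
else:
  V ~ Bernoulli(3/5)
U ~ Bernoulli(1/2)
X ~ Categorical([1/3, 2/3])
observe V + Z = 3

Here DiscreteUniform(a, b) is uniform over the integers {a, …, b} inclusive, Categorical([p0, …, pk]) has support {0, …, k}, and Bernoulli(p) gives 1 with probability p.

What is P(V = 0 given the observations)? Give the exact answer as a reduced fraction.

P(V = 0 | obs) = 4/13

Enumerate traces; 48 have nonzero weight after conditioning:
  (W=0, Y=1, Z=2, V=1, U=0, X=0) weight 1/160
  (W=0, Y=1, Z=2, V=1, U=0, X=1) weight 1/80
  (W=0, Y=1, Z=2, V=1, U=1, X=0) weight 1/160
  (W=0, Y=1, Z=2, V=1, U=1, X=1) weight 1/80
  (W=0, Y=1, Z=3, V=0, U=0, X=0) weight 1/432
  (W=0, Y=1, Z=3, V=0, U=0, X=1) weight 1/216
  (W=0, Y=1, Z=3, V=0, U=1, X=0) weight 1/432
  (W=0, Y=1, Z=3, V=0, U=1, X=1) weight 1/216
  … 40 more
Group by V:
  weight(V=0) = 1/12
  weight(V=1) = 3/16
Total weight = 1/12 + 3/16 = 13/48
P(V=0 | obs) = 1/12 / 13/48 = 4/13
P(V=1 | obs) = 3/16 / 13/48 = 9/13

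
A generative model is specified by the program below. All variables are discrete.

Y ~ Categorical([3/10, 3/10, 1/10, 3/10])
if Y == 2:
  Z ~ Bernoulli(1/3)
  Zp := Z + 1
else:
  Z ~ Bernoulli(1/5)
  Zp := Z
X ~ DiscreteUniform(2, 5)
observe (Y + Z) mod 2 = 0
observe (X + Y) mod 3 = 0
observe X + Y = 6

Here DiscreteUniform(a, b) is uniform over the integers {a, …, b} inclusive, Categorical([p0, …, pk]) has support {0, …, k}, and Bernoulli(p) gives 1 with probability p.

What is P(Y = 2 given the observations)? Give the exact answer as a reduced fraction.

Enumerate traces; 3 have nonzero weight after conditioning:
  (Y=1, Z=1, X=5) weight 3/200
  (Y=2, Z=0, X=4) weight 1/60
  (Y=3, Z=1, X=3) weight 3/200
Group by Y:
  weight(Y=1) = 3/200
  weight(Y=2) = 1/60
  weight(Y=3) = 3/200
Total weight = 3/200 + 1/60 + 3/200 = 7/150
P(Y=1 | obs) = 3/200 / 7/150 = 9/28
P(Y=2 | obs) = 1/60 / 7/150 = 5/14
P(Y=3 | obs) = 3/200 / 7/150 = 9/28

P(Y = 2 | obs) = 5/14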